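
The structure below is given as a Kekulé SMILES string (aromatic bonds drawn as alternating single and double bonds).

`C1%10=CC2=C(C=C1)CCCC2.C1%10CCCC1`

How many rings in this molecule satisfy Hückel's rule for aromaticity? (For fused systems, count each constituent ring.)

1

The SMILES encodes a six-membered carbon ring with three alternating C=C double bonds, fused to a saturated six-membered carbon ring; a five-membered saturated carbon ring.
The 6-membered ring is fully conjugated (every ring atom contributes a p orbital); 3 ring double bonds give 6 π electrons. Since 6 = 4n+2 (n=1), it is aromatic (benzene ring).
The second 6-membered ring has four sp³ carbons, so it is not fully conjugated — not aromatic (cyclohexane ring).
The 5-membered ring has only sp³ atoms, so it is not fully conjugated — not aromatic (cyclopentane).
1 of the 3 rings is aromatic. Total: 1.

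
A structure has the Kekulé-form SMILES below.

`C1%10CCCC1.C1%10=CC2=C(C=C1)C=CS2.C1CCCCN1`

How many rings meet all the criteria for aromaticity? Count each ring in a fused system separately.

The SMILES encodes a five-membered saturated carbon ring; a six-membered carbon ring with three alternating C=C double bonds, fused to a five-membered ring containing one sulfur and two C=C double bonds; a six-membered saturated ring of five carbons and one N–H nitrogen.
The 5-membered ring has only sp³ atoms, so it is not fully conjugated — not aromatic (cyclopentane).
The fused 6/5-membered bicyclic (with one sulfur) is a single π system with 9 sp² atoms and 10 π electrons from ring double bonds plus a heteroatom lone pair. 10 = 4(2)+2, so the system is aromatic and both rings count as aromatic (benzothiophene).
The 6-membered ring with one N–H has only sp³ atoms, so it is not fully conjugated — not aromatic (piperidine).
2 of the 4 rings are aromatic. Total: 2.

2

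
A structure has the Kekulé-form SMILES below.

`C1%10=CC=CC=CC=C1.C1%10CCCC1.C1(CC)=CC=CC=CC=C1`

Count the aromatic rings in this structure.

The SMILES encodes an eight-membered carbon ring with four alternating C=C double bonds; a five-membered saturated carbon ring; an eight-membered carbon ring with four alternating C=C double bonds.
The 8-membered ring has only sp² ring atoms; a planar conformation would have a fully conjugated π system of 8 electrons. But 8 = 4(2), which is 4n not 4n+2, so it is not aromatic (cyclooctatetraene) — cyclooctatetraene distorts into a non-planar tub to avoid antiaromaticity.
The 5-membered ring has only sp³ atoms, so it is not fully conjugated — not aromatic (cyclopentane).
The second 8-membered ring has only sp² ring atoms; a planar conformation would have a fully conjugated π system of 8 electrons. But 8 = 4(2), which is 4n not 4n+2, so it is not aromatic (cyclooctatetraene) — cyclooctatetraene distorts into a non-planar tub to avoid antiaromaticity.
None of the rings are aromatic. Total: 0.

0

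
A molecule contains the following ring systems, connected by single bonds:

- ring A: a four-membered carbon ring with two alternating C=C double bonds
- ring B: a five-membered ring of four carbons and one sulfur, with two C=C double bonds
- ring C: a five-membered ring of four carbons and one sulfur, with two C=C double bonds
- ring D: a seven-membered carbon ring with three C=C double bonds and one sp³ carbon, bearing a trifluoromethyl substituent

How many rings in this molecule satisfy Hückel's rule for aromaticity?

2

Ring A has only sp² ring atoms; a planar conformation would have a fully conjugated π system of 4 electrons. But 4 = 4(1), which is 4n not 4n+2, so ring A is not aromatic (cyclobutadiene) — cyclobutadiene is antiaromatic and distorts to a rectangle.
Ring B has a continuous p-orbital overlap around the ring; 2 ring double bonds (4 π electrons) plus a heteroatom lone pair (2) give 6 π electrons. Since 6 = 4n+2 (n=1), ring B is aromatic (thiophene).
Ring C has a continuous p-orbital overlap around the ring; 2 ring double bonds (4 π electrons) plus a heteroatom lone pair (2) give 6 π electrons. That satisfies 4n+2 with n=1, so ring C is aromatic (thiophene).
Ring D has one sp³ carbon, so it is not fully conjugated — not aromatic (cycloheptatriene).
Aromatic: B, C. Total: 2.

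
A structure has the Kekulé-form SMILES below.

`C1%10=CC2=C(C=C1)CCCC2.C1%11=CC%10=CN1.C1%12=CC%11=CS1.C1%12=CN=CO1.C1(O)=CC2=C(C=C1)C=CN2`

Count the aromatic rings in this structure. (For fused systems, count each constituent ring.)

The SMILES encodes a six-membered carbon ring with three alternating C=C double bonds, fused to a saturated six-membered carbon ring; a five-membered ring of four carbons and one nitrogen bearing a hydrogen, with two C=C double bonds; a five-membered ring of four carbons and one sulfur, with two C=C double bonds; a five-membered ring with an oxygen at position 1 and a nitrogen at position 3 (in a C=N bond), with two double bonds; a six-membered carbon ring with three alternating C=C double bonds, fused to a five-membered ring containing one N–H nitrogen and two C=C double bonds.
The 6-membered ring is fully conjugated (every ring atom contributes a p orbital); 3 ring double bonds give 6 π electrons. 6 = 4(1)+2, so it is aromatic (benzene ring).
The second 6-membered ring has four sp³ carbons, so it is not fully conjugated — not aromatic (cyclohexane ring).
The 5-membered ring with one N–H has a continuous p-orbital overlap around the ring; 2 ring double bonds (4 π electrons) plus a heteroatom lone pair (2) give 6 π electrons. That satisfies 4n+2 with n=1, so it is aromatic (pyrrole).
The 5-membered ring with one sulfur is planar and fully conjugated; 2 ring double bonds (4 π electrons) plus a heteroatom lone pair (2) give 6 π electrons. Since 6 = 4n+2 (n=1), it is aromatic (thiophene).
The 5-membered ring with one oxygen and one =N– has a continuous p-orbital overlap around the ring; 2 ring double bonds (4 π electrons) plus a heteroatom lone pair (2) give 6 π electrons. That satisfies 4n+2 with n=1, so it is aromatic (oxazole).
The fused 6/5-membered bicyclic (with one N–H) is a single π system with 9 sp² atoms and 10 π electrons from ring double bonds plus a heteroatom lone pair. 10 = 4(2)+2, so the system is aromatic and both rings count as aromatic (indole).
6 of the 7 rings are aromatic. Total: 6.

6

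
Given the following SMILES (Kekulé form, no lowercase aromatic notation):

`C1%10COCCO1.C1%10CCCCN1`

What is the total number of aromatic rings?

The SMILES encodes a six-membered saturated ring with oxygens at positions 1 and 4; a six-membered saturated ring of five carbons and one N–H nitrogen.
The 6-membered ring with two oxygens (1,4) has only sp³ atoms, so it is not fully conjugated — not aromatic (1,4-dioxane).
The 6-membered ring with one N–H has only sp³ atoms, so it is not fully conjugated — not aromatic (piperidine).
None of the rings are aromatic. Total: 0.

0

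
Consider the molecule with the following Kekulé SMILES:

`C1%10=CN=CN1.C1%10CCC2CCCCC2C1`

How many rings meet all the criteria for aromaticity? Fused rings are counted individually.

The SMILES encodes a five-membered ring with nitrogens at positions 1 and 3 (one bearing H, one in a C=N bond) and two double bonds; two fused six-membered saturated carbon rings.
The 5-membered ring with two nitrogens (one N–H, one =N–) is planar and fully conjugated; 2 ring double bonds (4 π electrons) plus a heteroatom lone pair (2) give 6 π electrons. That satisfies 4n+2 with n=1, so it is aromatic (imidazole).
The 6-membered ring has only sp³ atoms, so it is not fully conjugated — not aromatic (cyclohexane ring).
The second 6-membered ring has only sp³ atoms, so it is not fully conjugated — not aromatic (cyclohexane ring).
1 of the 3 rings is aromatic. Total: 1.

1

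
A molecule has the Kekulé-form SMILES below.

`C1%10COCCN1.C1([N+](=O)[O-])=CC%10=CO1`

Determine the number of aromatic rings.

The SMILES encodes a six-membered saturated ring with an oxygen and an N–H nitrogen at positions 1 and 4; a five-membered ring of four carbons and one oxygen, with two C=C double bonds.
The 6-membered ring with one oxygen and one N–H (1,4) has only sp³ atoms, so it is not fully conjugated — not aromatic (morpholine).
The 5-membered ring with one oxygen is planar and fully conjugated; 2 ring double bonds (4 π electrons) plus a heteroatom lone pair (2) give 6 π electrons. That satisfies 4n+2 with n=1, so it is aromatic (furan).
1 of the 2 rings is aromatic. Total: 1.

1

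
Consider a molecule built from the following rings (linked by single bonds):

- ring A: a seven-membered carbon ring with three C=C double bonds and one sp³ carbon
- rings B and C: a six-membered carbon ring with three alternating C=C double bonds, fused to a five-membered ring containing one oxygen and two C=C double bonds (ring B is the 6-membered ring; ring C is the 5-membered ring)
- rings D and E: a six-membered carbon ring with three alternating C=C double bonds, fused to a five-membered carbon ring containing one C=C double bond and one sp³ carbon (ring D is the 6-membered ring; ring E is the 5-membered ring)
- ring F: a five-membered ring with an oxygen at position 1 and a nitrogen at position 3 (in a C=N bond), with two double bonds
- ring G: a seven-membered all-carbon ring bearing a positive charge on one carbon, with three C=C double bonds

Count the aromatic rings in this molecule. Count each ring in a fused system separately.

Ring A has one sp³ carbon, so it is not fully conjugated — not aromatic (cycloheptatriene).
Rings B and C form a fused bicyclic system (with one oxygen) with 9 sp² atoms and 10 π electrons from ring double bonds plus a heteroatom lone pair. 10 = 4(2)+2, so the system is aromatic and both rings count as aromatic (benzofuran).
Ring D is fully conjugated (every ring atom contributes a p orbital); 3 ring double bonds give 6 π electrons. That satisfies 4n+2 with n=1, so ring D is aromatic (benzene ring).
Ring E has one sp³ carbon, so it is not fully conjugated — not aromatic (cyclopentene ring).
Ring F is fully conjugated (every ring atom contributes a p orbital); 2 ring double bonds (4 π electrons) plus a heteroatom lone pair (2) give 6 π electrons. Since 6 = 4n+2 (n=1), ring F is aromatic (oxazole).
Ring G has a continuous p-orbital overlap around the ring; 3 ring double bonds (6 π electrons) plus the carbocation's empty p orbital (0, but keeps the ring conjugated) give 6 π electrons. That satisfies 4n+2 with n=1, so ring G is aromatic (tropylium cation).
Aromatic: B, C, D, F, G. Total: 5.

5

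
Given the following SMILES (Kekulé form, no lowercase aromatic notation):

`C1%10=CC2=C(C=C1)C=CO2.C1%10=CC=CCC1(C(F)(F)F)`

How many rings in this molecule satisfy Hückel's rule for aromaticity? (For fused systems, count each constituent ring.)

2

The SMILES encodes a six-membered carbon ring with three alternating C=C double bonds, fused to a five-membered ring containing one oxygen and two C=C double bonds; a six-membered carbon ring with two conjugated C=C double bonds and two sp³ carbons.
The fused 6/5-membered bicyclic (with one oxygen) is a single π system with 9 sp² atoms and 10 π electrons from ring double bonds plus a heteroatom lone pair. 10 = 4(2)+2, so the system is aromatic and both rings count as aromatic (benzofuran).
The 6-membered ring has two sp³ carbons, so it is not fully conjugated — not aromatic (1,3-cyclohexadiene).
2 of the 3 rings are aromatic. Total: 2.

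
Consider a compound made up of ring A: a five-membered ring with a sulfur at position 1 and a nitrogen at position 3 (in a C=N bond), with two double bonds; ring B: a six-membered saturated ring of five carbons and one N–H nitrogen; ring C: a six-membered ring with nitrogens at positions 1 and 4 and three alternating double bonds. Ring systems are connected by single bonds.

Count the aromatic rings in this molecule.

Ring A is planar and fully conjugated; 2 ring double bonds (4 π electrons) plus a heteroatom lone pair (2) give 6 π electrons. Since 6 = 4n+2 (n=1), ring A is aromatic (thiazole).
Ring B has only sp³ atoms, so it is not fully conjugated — not aromatic (piperidine).
Ring C has a continuous p-orbital overlap around the ring; 3 ring double bonds give 6 π electrons. 6 = 4(1)+2, so ring C is aromatic (pyrazine).
Aromatic: A, C. Total: 2.

2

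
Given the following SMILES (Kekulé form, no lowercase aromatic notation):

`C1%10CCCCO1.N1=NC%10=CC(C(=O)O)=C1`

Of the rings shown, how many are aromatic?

1

The SMILES encodes a six-membered saturated ring of five carbons and one oxygen; a six-membered ring with two adjacent nitrogens and three alternating double bonds.
The 6-membered ring with one oxygen has only sp³ atoms, so it is not fully conjugated — not aromatic (tetrahydropyran).
The 6-membered ring with two nitrogens (1,2) is planar and fully conjugated; 3 ring double bonds give 6 π electrons. 6 = 4(1)+2, so it is aromatic (pyridazine).
1 of the 2 rings is aromatic. Total: 1.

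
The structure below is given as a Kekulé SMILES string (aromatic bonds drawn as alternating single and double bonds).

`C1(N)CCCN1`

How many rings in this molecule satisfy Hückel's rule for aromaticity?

0

The SMILES encodes a five-membered saturated ring of four carbons and one N–H nitrogen.
The 5-membered ring with one N–H has only sp³ atoms, so it is not fully conjugated — not aromatic (pyrrolidine).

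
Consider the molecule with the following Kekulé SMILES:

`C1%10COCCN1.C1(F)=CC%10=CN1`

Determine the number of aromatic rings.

The SMILES encodes a six-membered saturated ring with an oxygen and an N–H nitrogen at positions 1 and 4; a five-membered ring of four carbons and one nitrogen bearing a hydrogen, with two C=C double bonds.
The 6-membered ring with one oxygen and one N–H (1,4) has only sp³ atoms, so it is not fully conjugated — not aromatic (morpholine).
The 5-membered ring with one N–H has a continuous p-orbital overlap around the ring; 2 ring double bonds (4 π electrons) plus a heteroatom lone pair (2) give 6 π electrons. That satisfies 4n+2 with n=1, so it is aromatic (pyrrole).
1 of the 2 rings is aromatic. Total: 1.

1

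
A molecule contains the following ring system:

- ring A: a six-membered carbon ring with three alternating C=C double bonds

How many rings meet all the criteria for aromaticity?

1

Ring A is planar and fully conjugated; 3 ring double bonds give 6 π electrons. Since 6 = 4n+2 (n=1), ring A is aromatic (benzene).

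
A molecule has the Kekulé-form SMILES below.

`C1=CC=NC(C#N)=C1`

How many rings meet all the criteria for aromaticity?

The SMILES encodes a six-membered ring of five carbons and one nitrogen with three alternating double bonds.
The 6-membered ring with one nitrogen is fully conjugated (every ring atom contributes a p orbital); 3 ring double bonds give 6 π electrons. That satisfies 4n+2 with n=1, so it is aromatic (pyridine).

1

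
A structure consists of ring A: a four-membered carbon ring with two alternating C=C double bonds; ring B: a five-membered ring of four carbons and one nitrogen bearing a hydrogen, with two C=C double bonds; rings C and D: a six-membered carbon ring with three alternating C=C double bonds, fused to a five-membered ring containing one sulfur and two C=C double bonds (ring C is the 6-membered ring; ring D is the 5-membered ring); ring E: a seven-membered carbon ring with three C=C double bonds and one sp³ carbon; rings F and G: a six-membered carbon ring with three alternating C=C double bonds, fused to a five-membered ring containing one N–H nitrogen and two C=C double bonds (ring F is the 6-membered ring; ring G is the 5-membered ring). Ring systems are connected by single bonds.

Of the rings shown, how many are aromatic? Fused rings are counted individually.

5

Ring A has only sp² ring atoms; a planar conformation would have a fully conjugated π system of 4 electrons. But 4 = 4(1), which is 4n not 4n+2, so ring A is not aromatic (cyclobutadiene) — cyclobutadiene is antiaromatic and distorts to a rectangle.
Ring B has a continuous p-orbital overlap around the ring; 2 ring double bonds (4 π electrons) plus a heteroatom lone pair (2) give 6 π electrons. Since 6 = 4n+2 (n=1), ring B is aromatic (pyrrole).
Rings C and D form a fused bicyclic system (with one sulfur) with 9 sp² atoms and 10 π electrons from ring double bonds plus a heteroatom lone pair. 10 = 4(2)+2, so the system is aromatic and both rings count as aromatic (benzothiophene).
Ring E has one sp³ carbon, so it is not fully conjugated — not aromatic (cycloheptatriene).
Rings F and G form a fused bicyclic system (with one N–H) with 9 sp² atoms and 10 π electrons from ring double bonds plus a heteroatom lone pair. 10 = 4(2)+2, so the system is aromatic and both rings count as aromatic (indole).
Aromatic: B, C, D, F, G. Total: 5.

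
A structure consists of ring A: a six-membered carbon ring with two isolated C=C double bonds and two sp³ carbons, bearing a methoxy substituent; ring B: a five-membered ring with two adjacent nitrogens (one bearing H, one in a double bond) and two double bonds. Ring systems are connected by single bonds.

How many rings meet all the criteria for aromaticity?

1

Ring A has two sp³ carbons, so it is not fully conjugated — not aromatic (1,4-cyclohexadiene).
Ring B is fully conjugated (every ring atom contributes a p orbital); 2 ring double bonds (4 π electrons) plus a heteroatom lone pair (2) give 6 π electrons. That satisfies 4n+2 with n=1, so ring B is aromatic (pyrazole).
Aromatic: B. Total: 1.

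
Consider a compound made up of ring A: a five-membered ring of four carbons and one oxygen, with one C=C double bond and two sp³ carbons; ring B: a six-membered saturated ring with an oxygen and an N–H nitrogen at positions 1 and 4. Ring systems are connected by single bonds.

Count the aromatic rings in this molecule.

0

Ring A has two sp³ carbons, so it is not fully conjugated — not aromatic (2,3-dihydrofuran).
Ring B has only sp³ atoms, so it is not fully conjugated — not aromatic (morpholine).
No ring is aromatic. Total: 0.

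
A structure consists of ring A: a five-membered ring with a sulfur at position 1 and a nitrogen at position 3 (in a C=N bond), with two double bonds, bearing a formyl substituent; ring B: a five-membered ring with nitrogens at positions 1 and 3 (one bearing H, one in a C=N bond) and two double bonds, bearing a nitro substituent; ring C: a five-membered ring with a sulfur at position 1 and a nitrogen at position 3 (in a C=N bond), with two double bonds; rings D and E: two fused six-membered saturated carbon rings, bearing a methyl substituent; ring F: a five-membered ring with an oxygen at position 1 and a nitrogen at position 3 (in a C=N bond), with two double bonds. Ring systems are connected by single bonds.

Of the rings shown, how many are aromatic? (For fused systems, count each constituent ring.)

Ring A has a continuous p-orbital overlap around the ring; 2 ring double bonds (4 π electrons) plus a heteroatom lone pair (2) give 6 π electrons. 6 = 4(1)+2, so ring A is aromatic (thiazole).
Ring B has a continuous p-orbital overlap around the ring; 2 ring double bonds (4 π electrons) plus a heteroatom lone pair (2) give 6 π electrons. Since 6 = 4n+2 (n=1), ring B is aromatic (imidazole).
Ring C is fully conjugated (every ring atom contributes a p orbital); 2 ring double bonds (4 π electrons) plus a heteroatom lone pair (2) give 6 π electrons. Since 6 = 4n+2 (n=1), ring C is aromatic (thiazole).
Ring D has only sp³ atoms, so it is not fully conjugated — not aromatic (cyclohexane ring).
Ring E has only sp³ atoms, so it is not fully conjugated — not aromatic (cyclohexane ring).
Ring F is fully conjugated (every ring atom contributes a p orbital); 2 ring double bonds (4 π electrons) plus a heteroatom lone pair (2) give 6 π electrons. That satisfies 4n+2 with n=1, so ring F is aromatic (oxazole).
Aromatic: A, B, C, F. Total: 4.

4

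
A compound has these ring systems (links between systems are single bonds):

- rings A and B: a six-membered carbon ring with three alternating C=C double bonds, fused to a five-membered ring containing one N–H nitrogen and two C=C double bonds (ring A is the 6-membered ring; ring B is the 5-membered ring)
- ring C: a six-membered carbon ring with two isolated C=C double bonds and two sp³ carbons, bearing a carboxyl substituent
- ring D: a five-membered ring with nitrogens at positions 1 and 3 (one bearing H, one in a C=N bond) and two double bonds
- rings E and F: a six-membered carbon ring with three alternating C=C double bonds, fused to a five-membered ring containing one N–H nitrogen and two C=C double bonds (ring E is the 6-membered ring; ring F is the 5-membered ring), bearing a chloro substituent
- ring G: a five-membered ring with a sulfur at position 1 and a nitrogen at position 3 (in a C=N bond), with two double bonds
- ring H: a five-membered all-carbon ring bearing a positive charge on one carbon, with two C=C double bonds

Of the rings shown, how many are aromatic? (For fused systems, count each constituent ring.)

6

Rings A and B form a fused bicyclic system (with one N–H) with 9 sp² atoms and 10 π electrons from ring double bonds plus a heteroatom lone pair. 10 = 4(2)+2, so the system is aromatic and both rings count as aromatic (indole).
Ring C has two sp³ carbons, so it is not fully conjugated — not aromatic (1,4-cyclohexadiene).
Ring D is planar and fully conjugated; 2 ring double bonds (4 π electrons) plus a heteroatom lone pair (2) give 6 π electrons. That satisfies 4n+2 with n=1, so ring D is aromatic (imidazole).
Rings E and F form a fused bicyclic system (with one N–H) with 9 sp² atoms and 10 π electrons from ring double bonds plus a heteroatom lone pair. 10 = 4(2)+2, so the system is aromatic and both rings count as aromatic (indole).
Ring G is fully conjugated (every ring atom contributes a p orbital); 2 ring double bonds (4 π electrons) plus a heteroatom lone pair (2) give 6 π electrons. Since 6 = 4n+2 (n=1), ring G is aromatic (thiazole).
Ring H has only sp² ring atoms; a planar conformation would have a fully conjugated π system of 4 electrons. But 4 = 4(1), which is 4n not 4n+2, so ring H is not aromatic (cyclopentadienyl cation).
Aromatic: A, B, D, E, F, G. Total: 6.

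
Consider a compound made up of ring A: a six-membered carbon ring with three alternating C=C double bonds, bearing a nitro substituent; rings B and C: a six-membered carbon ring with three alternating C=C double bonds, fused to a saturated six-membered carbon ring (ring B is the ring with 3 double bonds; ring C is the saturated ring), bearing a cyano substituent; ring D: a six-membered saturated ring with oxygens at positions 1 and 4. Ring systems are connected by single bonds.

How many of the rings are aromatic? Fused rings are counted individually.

2

Ring A is planar and fully conjugated; 3 ring double bonds give 6 π electrons. 6 = 4(1)+2, so ring A is aromatic (benzene).
Ring B is fully conjugated (every ring atom contributes a p orbital); 3 ring double bonds give 6 π electrons. That satisfies 4n+2 with n=1, so ring B is aromatic (benzene ring).
Ring C has four sp³ carbons, so it is not fully conjugated — not aromatic (cyclohexane ring).
Ring D has only sp³ atoms, so it is not fully conjugated — not aromatic (1,4-dioxane).
Aromatic: A, B. Total: 2.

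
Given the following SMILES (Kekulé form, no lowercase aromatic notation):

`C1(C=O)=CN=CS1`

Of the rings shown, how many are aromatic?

The SMILES encodes a five-membered ring with a sulfur at position 1 and a nitrogen at position 3 (in a C=N bond), with two double bonds.
The 5-membered ring with one sulfur and one =N– is fully conjugated (every ring atom contributes a p orbital); 2 ring double bonds (4 π electrons) plus a heteroatom lone pair (2) give 6 π electrons. Since 6 = 4n+2 (n=1), it is aromatic (thiazole).

1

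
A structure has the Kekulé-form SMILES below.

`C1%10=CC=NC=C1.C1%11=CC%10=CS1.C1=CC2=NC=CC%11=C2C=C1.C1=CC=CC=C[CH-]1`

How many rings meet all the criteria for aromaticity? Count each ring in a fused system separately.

The SMILES encodes a six-membered ring of five carbons and one nitrogen with three alternating double bonds; a five-membered ring of four carbons and one sulfur, with two C=C double bonds; two fused six-membered rings, each with three alternating double bonds; one ring is all carbon and the other has one ring nitrogen; a seven-membered all-carbon ring bearing a negative charge on one carbon, with three C=C double bonds.
The 6-membered ring with one nitrogen has a continuous p-orbital overlap around the ring; 3 ring double bonds give 6 π electrons. 6 = 4(1)+2, so it is aromatic (pyridine).
The 5-membered ring with one sulfur is planar and fully conjugated; 2 ring double bonds (4 π electrons) plus a heteroatom lone pair (2) give 6 π electrons. 6 = 4(1)+2, so it is aromatic (thiophene).
The fused 6/6-membered bicyclic (with one nitrogen) is a single π system with 10 sp² atoms and 10 π electrons from ring double bonds. 10 = 4(2)+2, so the system is aromatic and both rings count as aromatic (quinoline).
The 7-membered ring has only sp² ring atoms; a planar conformation would have a fully conjugated π system of 8 electrons. But 8 = 4(2), which is 4n not 4n+2, so it is not aromatic (cycloheptatrienyl anion).
4 of the 5 rings are aromatic. Total: 4.

4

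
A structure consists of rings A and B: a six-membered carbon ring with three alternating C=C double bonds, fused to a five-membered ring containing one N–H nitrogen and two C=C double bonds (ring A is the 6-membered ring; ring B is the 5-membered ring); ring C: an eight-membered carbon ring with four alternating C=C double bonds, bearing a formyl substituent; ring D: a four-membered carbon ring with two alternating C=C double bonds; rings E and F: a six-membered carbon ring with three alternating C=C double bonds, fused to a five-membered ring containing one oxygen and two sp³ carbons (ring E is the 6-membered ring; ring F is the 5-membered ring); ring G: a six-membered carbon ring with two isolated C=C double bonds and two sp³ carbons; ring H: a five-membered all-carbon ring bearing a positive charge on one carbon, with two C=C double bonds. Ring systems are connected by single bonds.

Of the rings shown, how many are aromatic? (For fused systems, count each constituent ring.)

3

Rings A and B form a fused bicyclic system (with one N–H) with 9 sp² atoms and 10 π electrons from ring double bonds plus a heteroatom lone pair. 10 = 4(2)+2, so the system is aromatic and both rings count as aromatic (indole).
Ring C has only sp² ring atoms; a planar conformation would have a fully conjugated π system of 8 electrons. But 8 = 4(2), which is 4n not 4n+2, so ring C is not aromatic (cyclooctatetraene) — cyclooctatetraene distorts into a non-planar tub to avoid antiaromaticity.
Ring D has only sp² ring atoms; a planar conformation would have a fully conjugated π system of 4 electrons. But 4 = 4(1), which is 4n not 4n+2, so ring D is not aromatic (cyclobutadiene) — cyclobutadiene is antiaromatic and distorts to a rectangle.
Ring E is planar and fully conjugated; 3 ring double bonds give 6 π electrons. 6 = 4(1)+2, so ring E is aromatic (benzene ring).
Ring F has two sp³ carbons, so it is not fully conjugated — not aromatic (oxolane ring).
Ring G has two sp³ carbons, so it is not fully conjugated — not aromatic (1,4-cyclohexadiene).
Ring H has only sp² ring atoms; a planar conformation would have a fully conjugated π system of 4 electrons. But 4 = 4(1), which is 4n not 4n+2, so ring H is not aromatic (cyclopentadienyl cation).
Aromatic: A, B, E. Total: 3.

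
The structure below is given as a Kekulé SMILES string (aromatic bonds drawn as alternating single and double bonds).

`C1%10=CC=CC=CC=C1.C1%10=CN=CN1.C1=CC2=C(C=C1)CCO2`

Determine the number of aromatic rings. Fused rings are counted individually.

2

The SMILES encodes an eight-membered carbon ring with four alternating C=C double bonds; a five-membered ring with nitrogens at positions 1 and 3 (one bearing H, one in a C=N bond) and two double bonds; a six-membered carbon ring with three alternating C=C double bonds, fused to a five-membered ring containing one oxygen and two sp³ carbons.
The 8-membered ring has only sp² ring atoms; a planar conformation would have a fully conjugated π system of 8 electrons. But 8 = 4(2), which is 4n not 4n+2, so it is not aromatic (cyclooctatetraene) — cyclooctatetraene distorts into a non-planar tub to avoid antiaromaticity.
The 5-membered ring with two nitrogens (one N–H, one =N–) is fully conjugated (every ring atom contributes a p orbital); 2 ring double bonds (4 π electrons) plus a heteroatom lone pair (2) give 6 π electrons. That satisfies 4n+2 with n=1, so it is aromatic (imidazole).
The 6-membered ring is planar and fully conjugated; 3 ring double bonds give 6 π electrons. Since 6 = 4n+2 (n=1), it is aromatic (benzene ring).
The 5-membered ring with one oxygen has two sp³ carbons, so it is not fully conjugated — not aromatic (oxolane ring).
2 of the 4 rings are aromatic. Total: 2.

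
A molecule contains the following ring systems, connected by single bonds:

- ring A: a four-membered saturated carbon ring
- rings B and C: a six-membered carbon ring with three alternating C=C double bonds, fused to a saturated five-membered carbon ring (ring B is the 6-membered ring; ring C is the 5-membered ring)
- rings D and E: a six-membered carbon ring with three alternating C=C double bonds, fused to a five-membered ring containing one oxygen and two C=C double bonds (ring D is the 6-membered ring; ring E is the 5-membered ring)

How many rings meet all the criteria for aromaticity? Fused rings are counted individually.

3

Ring A has only sp³ atoms, so it is not fully conjugated — not aromatic (cyclobutane).
Ring B is fully conjugated (every ring atom contributes a p orbital); 3 ring double bonds give 6 π electrons. 6 = 4(1)+2, so ring B is aromatic (benzene ring).
Ring C has three sp³ carbons, so it is not fully conjugated — not aromatic (cyclopentane ring).
Rings D and E form a fused bicyclic system (with one oxygen) with 9 sp² atoms and 10 π electrons from ring double bonds plus a heteroatom lone pair. 10 = 4(2)+2, so the system is aromatic and both rings count as aromatic (benzofuran).
Aromatic: B, D, E. Total: 3.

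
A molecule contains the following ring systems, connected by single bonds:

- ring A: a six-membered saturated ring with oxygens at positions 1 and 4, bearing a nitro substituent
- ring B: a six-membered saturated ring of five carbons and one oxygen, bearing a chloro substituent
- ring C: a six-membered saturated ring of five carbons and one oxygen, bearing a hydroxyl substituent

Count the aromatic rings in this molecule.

Ring A has only sp³ atoms, so it is not fully conjugated — not aromatic (1,4-dioxane).
Ring B has only sp³ atoms, so it is not fully conjugated — not aromatic (tetrahydropyran).
Ring C has only sp³ atoms, so it is not fully conjugated — not aromatic (tetrahydropyran).
No ring is aromatic. Total: 0.

0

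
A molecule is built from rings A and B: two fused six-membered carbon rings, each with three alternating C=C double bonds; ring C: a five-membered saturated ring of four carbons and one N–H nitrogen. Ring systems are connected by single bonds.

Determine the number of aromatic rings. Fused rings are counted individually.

Rings A and B form a fused bicyclic system with 10 sp² atoms and 10 π electrons from ring double bonds. 10 = 4(2)+2, so the system is aromatic and both rings count as aromatic (naphthalene).
Ring C has only sp³ atoms, so it is not fully conjugated — not aromatic (pyrrolidine).
Aromatic: A, B. Total: 2.

2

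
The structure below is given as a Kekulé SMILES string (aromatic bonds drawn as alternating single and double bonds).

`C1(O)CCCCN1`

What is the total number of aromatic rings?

The SMILES encodes a six-membered saturated ring of five carbons and one N–H nitrogen.
The 6-membered ring with one N–H has only sp³ atoms, so it is not fully conjugated — not aromatic (piperidine).

0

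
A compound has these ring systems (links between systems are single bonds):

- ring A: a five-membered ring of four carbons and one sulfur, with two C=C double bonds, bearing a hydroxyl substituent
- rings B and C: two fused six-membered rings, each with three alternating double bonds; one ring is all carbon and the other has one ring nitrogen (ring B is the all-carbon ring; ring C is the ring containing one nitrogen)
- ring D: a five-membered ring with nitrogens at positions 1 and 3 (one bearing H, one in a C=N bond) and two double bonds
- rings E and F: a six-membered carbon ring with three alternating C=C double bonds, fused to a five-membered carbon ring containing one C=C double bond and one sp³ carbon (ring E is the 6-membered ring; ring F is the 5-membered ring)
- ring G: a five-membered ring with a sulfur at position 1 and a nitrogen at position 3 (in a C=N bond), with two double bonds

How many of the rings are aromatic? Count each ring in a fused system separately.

6

Ring A has a continuous p-orbital overlap around the ring; 2 ring double bonds (4 π electrons) plus a heteroatom lone pair (2) give 6 π electrons. Since 6 = 4n+2 (n=1), ring A is aromatic (thiophene).
Rings B and C form a fused bicyclic system (with one nitrogen) with 10 sp² atoms and 10 π electrons from ring double bonds. 10 = 4(2)+2, so the system is aromatic and both rings count as aromatic (quinoline).
Ring D is fully conjugated (every ring atom contributes a p orbital); 2 ring double bonds (4 π electrons) plus a heteroatom lone pair (2) give 6 π electrons. That satisfies 4n+2 with n=1, so ring D is aromatic (imidazole).
Ring E has a continuous p-orbital overlap around the ring; 3 ring double bonds give 6 π electrons. That satisfies 4n+2 with n=1, so ring E is aromatic (benzene ring).
Ring F has one sp³ carbon, so it is not fully conjugated — not aromatic (cyclopentene ring).
Ring G has a continuous p-orbital overlap around the ring; 2 ring double bonds (4 π electrons) plus a heteroatom lone pair (2) give 6 π electrons. That satisfies 4n+2 with n=1, so ring G is aromatic (thiazole).
Aromatic: A, B, C, D, E, G. Total: 6.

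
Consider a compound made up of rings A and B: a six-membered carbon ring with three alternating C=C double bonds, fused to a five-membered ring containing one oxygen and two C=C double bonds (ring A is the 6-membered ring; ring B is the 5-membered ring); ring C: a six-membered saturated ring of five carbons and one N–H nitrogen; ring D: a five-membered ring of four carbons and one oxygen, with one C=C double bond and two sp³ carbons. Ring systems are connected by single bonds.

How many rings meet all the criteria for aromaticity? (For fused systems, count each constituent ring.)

Rings A and B form a fused bicyclic system (with one oxygen) with 9 sp² atoms and 10 π electrons from ring double bonds plus a heteroatom lone pair. 10 = 4(2)+2, so the system is aromatic and both rings count as aromatic (benzofuran).
Ring C has only sp³ atoms, so it is not fully conjugated — not aromatic (piperidine).
Ring D has two sp³ carbons, so it is not fully conjugated — not aromatic (2,3-dihydrofuran).
Aromatic: A, B. Total: 2.

2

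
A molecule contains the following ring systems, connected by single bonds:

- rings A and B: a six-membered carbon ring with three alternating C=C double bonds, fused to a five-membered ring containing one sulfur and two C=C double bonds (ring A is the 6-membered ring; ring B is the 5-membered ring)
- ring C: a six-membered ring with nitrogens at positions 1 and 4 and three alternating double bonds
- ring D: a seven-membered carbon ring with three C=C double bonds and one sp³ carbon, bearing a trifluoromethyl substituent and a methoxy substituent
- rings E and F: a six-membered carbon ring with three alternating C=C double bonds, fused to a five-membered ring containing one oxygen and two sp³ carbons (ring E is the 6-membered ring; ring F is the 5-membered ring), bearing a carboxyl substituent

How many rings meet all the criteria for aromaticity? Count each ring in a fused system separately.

4

Rings A and B form a fused bicyclic system (with one sulfur) with 9 sp² atoms and 10 π electrons from ring double bonds plus a heteroatom lone pair. 10 = 4(2)+2, so the system is aromatic and both rings count as aromatic (benzothiophene).
Ring C is fully conjugated (every ring atom contributes a p orbital); 3 ring double bonds give 6 π electrons. 6 = 4(1)+2, so ring C is aromatic (pyrazine).
Ring D has one sp³ carbon, so it is not fully conjugated — not aromatic (cycloheptatriene).
Ring E is planar and fully conjugated; 3 ring double bonds give 6 π electrons. Since 6 = 4n+2 (n=1), ring E is aromatic (benzene ring).
Ring F has two sp³ carbons, so it is not fully conjugated — not aromatic (oxolane ring).
Aromatic: A, B, C, E. Total: 4.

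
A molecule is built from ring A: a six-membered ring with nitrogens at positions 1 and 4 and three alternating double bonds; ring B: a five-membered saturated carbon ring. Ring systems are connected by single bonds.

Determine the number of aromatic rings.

1

Ring A is planar and fully conjugated; 3 ring double bonds give 6 π electrons. 6 = 4(1)+2, so ring A is aromatic (pyrazine).
Ring B has only sp³ atoms, so it is not fully conjugated — not aromatic (cyclopentane).
Aromatic: A. Total: 1.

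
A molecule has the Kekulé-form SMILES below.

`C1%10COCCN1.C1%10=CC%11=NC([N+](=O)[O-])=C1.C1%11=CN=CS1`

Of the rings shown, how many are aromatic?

2

The SMILES encodes a six-membered saturated ring with an oxygen and an N–H nitrogen at positions 1 and 4; a six-membered ring of five carbons and one nitrogen with three alternating double bonds; a five-membered ring with a sulfur at position 1 and a nitrogen at position 3 (in a C=N bond), with two double bonds.
The 6-membered ring with one oxygen and one N–H (1,4) has only sp³ atoms, so it is not fully conjugated — not aromatic (morpholine).
The 6-membered ring with one nitrogen is planar and fully conjugated; 3 ring double bonds give 6 π electrons. 6 = 4(1)+2, so it is aromatic (pyridine).
The 5-membered ring with one sulfur and one =N– is fully conjugated (every ring atom contributes a p orbital); 2 ring double bonds (4 π electrons) plus a heteroatom lone pair (2) give 6 π electrons. That satisfies 4n+2 with n=1, so it is aromatic (thiazole).
2 of the 3 rings are aromatic. Total: 2.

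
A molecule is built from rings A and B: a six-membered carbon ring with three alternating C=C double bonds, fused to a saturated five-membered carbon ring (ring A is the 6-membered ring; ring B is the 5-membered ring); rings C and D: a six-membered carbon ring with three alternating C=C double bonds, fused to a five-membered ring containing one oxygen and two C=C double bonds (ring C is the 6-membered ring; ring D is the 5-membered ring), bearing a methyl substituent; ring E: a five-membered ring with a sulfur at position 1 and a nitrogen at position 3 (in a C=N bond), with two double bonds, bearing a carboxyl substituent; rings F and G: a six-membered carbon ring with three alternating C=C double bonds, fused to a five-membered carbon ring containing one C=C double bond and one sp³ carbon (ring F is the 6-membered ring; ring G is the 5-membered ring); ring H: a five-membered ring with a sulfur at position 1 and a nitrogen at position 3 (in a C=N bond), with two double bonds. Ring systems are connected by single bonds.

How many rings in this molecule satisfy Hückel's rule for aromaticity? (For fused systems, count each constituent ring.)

Ring A is planar and fully conjugated; 3 ring double bonds give 6 π electrons. That satisfies 4n+2 with n=1, so ring A is aromatic (benzene ring).
Ring B has three sp³ carbons, so it is not fully conjugated — not aromatic (cyclopentane ring).
Rings C and D form a fused bicyclic system (with one oxygen) with 9 sp² atoms and 10 π electrons from ring double bonds plus a heteroatom lone pair. 10 = 4(2)+2, so the system is aromatic and both rings count as aromatic (benzofuran).
Ring E is planar and fully conjugated; 2 ring double bonds (4 π electrons) plus a heteroatom lone pair (2) give 6 π electrons. 6 = 4(1)+2, so ring E is aromatic (thiazole).
Ring F is planar and fully conjugated; 3 ring double bonds give 6 π electrons. Since 6 = 4n+2 (n=1), ring F is aromatic (benzene ring).
Ring G has one sp³ carbon, so it is not fully conjugated — not aromatic (cyclopentene ring).
Ring H is planar and fully conjugated; 2 ring double bonds (4 π electrons) plus a heteroatom lone pair (2) give 6 π electrons. Since 6 = 4n+2 (n=1), ring H is aromatic (thiazole).
Aromatic: A, C, D, E, F, H. Total: 6.

6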